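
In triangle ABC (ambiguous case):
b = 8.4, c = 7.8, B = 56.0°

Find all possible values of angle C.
b/sin(B) = c/sin(C)  ⇒  sin(C) = c·sin(B)/b = 7.8·sin(56.0°)/8.4
sin(56.0°) ≈ 0.829038
sin(C) ≈ 7.8·0.829038/8.4 ≈ 6.46649/8.4 ≈ 0.769821
Candidate 1: C₁ = arcsin(0.769821) ≈ 50.3378°  →  A = 180° − 56.0° − 50.3378° ≈ 73.6622° > 0, valid
Candidate 2: C₂ = 180° − C₁ ≈ 129.662°  →  A = 180° − 56.0° − 129.662° ≈ -5.6622° ≤ 0, not a valid triangle

C = 50.34° (one solution)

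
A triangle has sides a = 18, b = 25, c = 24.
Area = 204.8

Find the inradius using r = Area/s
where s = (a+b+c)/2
s = (18 + 25 + 24)/2 = 67/2 = 33.5
r = Area/s = 204.8/33.5 ≈ 6.11343

r = 6.113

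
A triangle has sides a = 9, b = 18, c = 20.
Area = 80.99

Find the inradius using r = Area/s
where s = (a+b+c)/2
s = (9 + 18 + 20)/2 = 47/2 = 23.5
r = Area/s = 80.99/23.5 ≈ 3.44638

r = 3.446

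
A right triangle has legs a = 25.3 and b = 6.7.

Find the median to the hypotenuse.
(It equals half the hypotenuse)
Hypotenuse c = √(a² + b²) = √(640.09 + 44.89) = √684.98 ≈ 26.1721
Median to hypotenuse = c/2 ≈ 26.1721/2 ≈ 13.0861

Median = 13.09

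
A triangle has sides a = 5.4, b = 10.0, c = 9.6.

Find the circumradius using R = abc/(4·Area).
First find the area with Heron's formula.
s = (5.4 + 10.0 + 9.6)/2 = 12.5
Area = √(s(s−a)(s−b)(s−c)) = √(12.5·7.1·2.5·2.9) ≈ √643.438 ≈ 25.3661
abc = 5.4·10.0·9.6 = 518.4
R = abc/(4·Area) ≈ 518.4/(4·25.3661) = 518.4/101.464 ≈ 5.10919

R = 5.109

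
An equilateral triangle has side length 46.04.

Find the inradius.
r = Area/s with s the semi-perimeter.
Area = (√3/4)·46.04² = (√3/4)·2119.6816 ≈ 0.433013·2119.6816 ≈ 917.849
s = 3·46.04/2 = 69.06
r ≈ 917.849/69.06 ≈ 13.2906
(Equivalently r = side/(2√3) = 46.04/3.4641 ≈ 13.2906.)

r = 13.29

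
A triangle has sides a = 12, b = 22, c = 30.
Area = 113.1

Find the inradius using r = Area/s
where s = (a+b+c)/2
s = (12 + 22 + 30)/2 = 64/2 = 32
r = Area/s = 113.1/32 ≈ 3.53437

r = 3.534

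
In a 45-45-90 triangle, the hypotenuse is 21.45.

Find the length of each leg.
In a 45-45-90 triangle hypotenuse = leg·√2, so leg = hypotenuse/√2.
Leg = 21.45/√2 ≈ 21.45/1.41421 ≈ 15.1674

Each leg = 15.17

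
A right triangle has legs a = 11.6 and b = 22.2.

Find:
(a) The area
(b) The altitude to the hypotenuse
(a) The legs are perpendicular, so Area = ½·a·b = ½·11.6·22.2 = ½·257.52 = 128.76
(b) Hypotenuse c = √(a² + b²) = √(134.56 + 492.84) = √627.4 ≈ 25.048
    Area = ½·c·h_c  ⇒  h_c = 2·Area/c = 257.52/25.048 ≈ 10.2811

Area = 128.76, h_c = 10.28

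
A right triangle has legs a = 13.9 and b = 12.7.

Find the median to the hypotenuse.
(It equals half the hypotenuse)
Hypotenuse c = √(a² + b²) = √(193.21 + 161.29) = √354.5 ≈ 18.8282
Median to hypotenuse = c/2 ≈ 18.8282/2 ≈ 9.41409

Median = 9.414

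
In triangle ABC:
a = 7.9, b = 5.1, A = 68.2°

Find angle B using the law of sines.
a/sin(A) = b/sin(B)  ⇒  sin(B) = b·sin(A)/a = 5.1·sin(68.2°)/7.9
sin(68.2°) ≈ 0.928486
sin(B) ≈ 5.1·0.928486/7.9 ≈ 4.73528/7.9 ≈ 0.599402
B = arcsin(0.599402) ≈ 36.8271°
(Since b ≤ a we need B ≤ A, so the obtuse alternative 180° − 36.8271° ≈ 143.173° is rejected.)

B = 36.83°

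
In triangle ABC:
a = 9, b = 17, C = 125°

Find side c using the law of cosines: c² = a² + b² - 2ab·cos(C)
c² = 9² + 17² − 2·9·17·cos(125°)
cos(125°) ≈ -0.573576
c² ≈ 81 + 289 − 306·(-0.573576) ≈ 370 + 175.514 ≈ 545.514
c ≈ √545.514 ≈ 23.3562

c = 23.36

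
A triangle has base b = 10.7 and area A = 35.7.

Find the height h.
A = ½·b·h  ⇒  h = 2A/b = 2·35.7/10.7 = 71.4/10.7 ≈ 6.6729

h = 6.673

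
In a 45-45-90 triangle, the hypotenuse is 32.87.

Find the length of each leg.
In a 45-45-90 triangle hypotenuse = leg·√2, so leg = hypotenuse/√2.
Leg = 32.87/√2 ≈ 32.87/1.41421 ≈ 23.2426

Each leg = 23.24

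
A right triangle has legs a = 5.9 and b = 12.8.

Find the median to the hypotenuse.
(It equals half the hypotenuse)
Hypotenuse c = √(a² + b²) = √(34.81 + 163.84) = √198.65 ≈ 14.0943
Median to hypotenuse = c/2 ≈ 14.0943/2 ≈ 7.04716

Median = 7.047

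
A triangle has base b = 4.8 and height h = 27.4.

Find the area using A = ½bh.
A = ½·b·h = ½·4.8·27.4 = ½·131.52 = 65.76

Area = 65.76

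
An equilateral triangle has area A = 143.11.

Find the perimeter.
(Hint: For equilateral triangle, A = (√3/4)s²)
A = (√3/4)s²  ⇒  s² = 4A/√3 = 4·143.11/√3 = 572.44/1.73205 ≈ 330.498
s ≈ √330.498 ≈ 18.1796
Perimeter = 3s ≈ 3·18.1796 ≈ 54.5388

Perimeter = 54.54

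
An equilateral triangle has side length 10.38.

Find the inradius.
r = Area/s with s the semi-perimeter.
Area = (√3/4)·10.38² = (√3/4)·107.7444 ≈ 0.433013·107.7444 ≈ 46.6547
s = 3·10.38/2 = 15.57
r ≈ 46.6547/15.57 ≈ 2.99645
(Equivalently r = side/(2√3) = 10.38/3.4641 ≈ 2.99645.)

r = 2.996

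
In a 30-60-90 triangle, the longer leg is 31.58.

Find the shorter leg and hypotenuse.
In a 30-60-90 triangle the sides are in ratio 1 : √3 : 2, so short leg = long leg/√3 and hypotenuse = 2·(short leg).
Short leg = 31.58/√3 ≈ 31.58/1.73205 ≈ 18.2327
Hypotenuse = 2·18.2327 ≈ 36.4654

Short leg = 18.23, Hypotenuse = 36.47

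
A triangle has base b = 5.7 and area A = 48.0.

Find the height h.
A = ½·b·h  ⇒  h = 2A/b = 2·48.0/5.7 = 96/5.7 ≈ 16.8421

h = 16.84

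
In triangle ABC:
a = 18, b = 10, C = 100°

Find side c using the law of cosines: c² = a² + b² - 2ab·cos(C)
c² = 18² + 10² − 2·18·10·cos(100°)
cos(100°) ≈ -0.173648
c² ≈ 324 + 100 − 360·(-0.173648) ≈ 424 + 62.5133 ≈ 486.513
c ≈ √486.513 ≈ 22.057

c = 22.06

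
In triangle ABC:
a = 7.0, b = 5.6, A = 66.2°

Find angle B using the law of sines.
a/sin(A) = b/sin(B)  ⇒  sin(B) = b·sin(A)/a = 5.6·sin(66.2°)/7.0
sin(66.2°) ≈ 0.91496
sin(B) ≈ 5.6·0.91496/7.0 ≈ 5.12377/7.0 ≈ 0.731968
B = arcsin(0.731968) ≈ 47.0516°
(Since b ≤ a we need B ≤ A, so the obtuse alternative 180° − 47.0516° ≈ 132.948° is rejected.)

B = 47.05°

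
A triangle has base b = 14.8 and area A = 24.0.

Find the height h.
A = ½·b·h  ⇒  h = 2A/b = 2·24.0/14.8 = 48/14.8 ≈ 3.24324

h = 3.243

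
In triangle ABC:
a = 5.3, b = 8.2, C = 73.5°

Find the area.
Two sides and the included angle (SAS): A = ½·a·b·sin(C) = ½·5.3·8.2·sin(73.5°)
sin(73.5°) ≈ 0.95882
A ≈ ½·43.46·0.95882 = 21.73·0.95882 ≈ 20.8352

Area = 20.84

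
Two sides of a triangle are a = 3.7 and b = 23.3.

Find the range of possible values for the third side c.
Triangle inequality: |a − b| < c < a + b
|a − b| = |3.7 − 23.3| = 19.6
a + b = 3.7 + 23.3 = 27

19.6 < c < 27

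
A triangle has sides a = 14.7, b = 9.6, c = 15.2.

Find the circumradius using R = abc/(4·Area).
First find the area with Heron's formula.
s = (14.7 + 9.6 + 15.2)/2 = 19.75
Area = √(s(s−a)(s−b)(s−c)) = √(19.75·5.05·10.15·4.55) ≈ √4606.13 ≈ 67.8685
abc = 14.7·9.6·15.2 = 2145.024
R = abc/(4·Area) ≈ 2145.024/(4·67.8685) = 2145.024/271.474 ≈ 7.9014

R = 7.901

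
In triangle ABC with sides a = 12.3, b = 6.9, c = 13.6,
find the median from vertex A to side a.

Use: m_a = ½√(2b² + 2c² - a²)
m_a = ½√(2·6.9² + 2·13.6² − 12.3²) = ½√(2·47.61 + 2·184.96 − 151.29) = ½√(95.22 + 369.92 − 151.29) = ½√313.85
√313.85 ≈ 17.7158, so m_a ≈ 8.85791

m_a = 8.858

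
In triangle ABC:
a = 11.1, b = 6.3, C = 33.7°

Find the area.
Two sides and the included angle (SAS): A = ½·a·b·sin(C) = ½·11.1·6.3·sin(33.7°)
sin(33.7°) ≈ 0.554844
A ≈ ½·69.93·0.554844 = 34.965·0.554844 ≈ 19.4001

Area = 19.4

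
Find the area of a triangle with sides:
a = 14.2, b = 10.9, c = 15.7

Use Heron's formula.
s = (14.2 + 10.9 + 15.7)/2 = 40.8/2 = 20.4
s − a = 6.2, s − b = 9.5, s − c = 4.7
s(s−a)(s−b)(s−c) = 20.4·6.2·9.5·4.7 ≈ 5647.33
Area = √5647.33 ≈ 75.1487

Area = 75.15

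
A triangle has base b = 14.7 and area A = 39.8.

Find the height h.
A = ½·b·h  ⇒  h = 2A/b = 2·39.8/14.7 = 79.6/14.7 ≈ 5.41497

h = 5.415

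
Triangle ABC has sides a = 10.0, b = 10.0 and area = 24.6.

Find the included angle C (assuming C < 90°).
Area = ½·a·b·sin(C)  ⇒  sin(C) = 2·Area/(a·b) = 2·24.6/(10.0·10.0) = 49.2/100 ≈ 0.492
C = arcsin(0.492) ≈ 29.4721° (taking the acute solution since C < 90°)

C = 29.47°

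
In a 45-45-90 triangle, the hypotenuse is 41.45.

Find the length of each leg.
In a 45-45-90 triangle hypotenuse = leg·√2, so leg = hypotenuse/√2.
Leg = 41.45/√2 ≈ 41.45/1.41421 ≈ 29.3096

Each leg = 29.31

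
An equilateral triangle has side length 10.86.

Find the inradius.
r = Area/s with s the semi-perimeter.
Area = (√3/4)·10.86² = (√3/4)·117.9396 ≈ 0.433013·117.9396 ≈ 51.0693
s = 3·10.86/2 = 16.29
r ≈ 51.0693/16.29 ≈ 3.13501
(Equivalently r = side/(2√3) = 10.86/3.4641 ≈ 3.13501.)

r = 3.135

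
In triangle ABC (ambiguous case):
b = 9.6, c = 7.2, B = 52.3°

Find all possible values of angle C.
b/sin(B) = c/sin(C)  ⇒  sin(C) = c·sin(B)/b = 7.2·sin(52.3°)/9.6
sin(52.3°) ≈ 0.791224
sin(C) ≈ 7.2·0.791224/9.6 ≈ 5.69681/9.6 ≈ 0.593418
Candidate 1: C₁ = arcsin(0.593418) ≈ 36.3999°  →  A = 180° − 52.3° − 36.3999° ≈ 91.3001° > 0, valid
Candidate 2: C₂ = 180° − C₁ ≈ 143.6°  →  A = 180° − 52.3° − 143.6° ≈ -15.9001° ≤ 0, not a valid triangle

C = 36.4° (one solution)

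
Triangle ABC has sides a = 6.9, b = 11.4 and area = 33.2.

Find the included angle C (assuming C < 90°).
Area = ½·a·b·sin(C)  ⇒  sin(C) = 2·Area/(a·b) = 2·33.2/(6.9·11.4) = 66.4/78.66 ≈ 0.844139
C = arcsin(0.844139) ≈ 57.5798° (taking the acute solution since C < 90°)

C = 57.58°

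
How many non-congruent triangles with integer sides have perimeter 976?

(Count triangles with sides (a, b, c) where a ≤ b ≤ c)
Let a ≤ b ≤ c with a + b + c = 976. The only binding inequality is a + b > c, i.e. 976 − c > c, so c < 976/2; and c ≥ 976/3 since c is the largest side.
So 326 ≤ c ≤ 487. For each c, b runs from ⌈(976 − c)/2⌉ up to c (then a = 976 − b − c satisfies 1 ≤ a ≤ b automatically), giving c − ⌈(976 − c)/2⌉ + 1 choices.
Summing over c: 2 + 3 + 5 + 6 + … + 242 + 243  (162 terms, c = 326, …, 487) = 19845
Check (closed form: nearest integer to p²/48 for even p, (p+3)²/48 for odd p): 976²/48 = 952576/48 ≈ 19845.33 → 19845

19845 triangles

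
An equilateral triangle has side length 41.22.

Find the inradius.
r = Area/s with s the semi-perimeter.
Area = (√3/4)·41.22² = (√3/4)·1699.0884 ≈ 0.433013·1699.0884 ≈ 735.727
s = 3·41.22/2 = 61.83
r ≈ 735.727/61.83 ≈ 11.8992
(Equivalently r = side/(2√3) = 41.22/3.4641 ≈ 11.8992.)

r = 11.9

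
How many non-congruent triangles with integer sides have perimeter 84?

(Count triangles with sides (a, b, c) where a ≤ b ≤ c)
Let a ≤ b ≤ c with a + b + c = 84. The only binding inequality is a + b > c, i.e. 84 − c > c, so c < 84/2; and c ≥ 84/3 since c is the largest side.
So 28 ≤ c ≤ 41. For each c, b runs from ⌈(84 − c)/2⌉ up to c (then a = 84 − b − c satisfies 1 ≤ a ≤ b automatically), giving c − ⌈(84 − c)/2⌉ + 1 choices.
Summing over c: 1 + 2 + 4 + 5 + … + 19 + 20  (14 terms, c = 28, …, 41) = 147
Check (closed form: nearest integer to p²/48 for even p, (p+3)²/48 for odd p): 84²/48 = 7056/48 ≈ 147.00 → 147

147 triangles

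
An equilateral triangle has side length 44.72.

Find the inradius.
r = Area/s with s the semi-perimeter.
Area = (√3/4)·44.72² = (√3/4)·1999.8784 ≈ 0.433013·1999.8784 ≈ 865.973
s = 3·44.72/2 = 67.08
r ≈ 865.973/67.08 ≈ 12.9096
(Equivalently r = side/(2√3) = 44.72/3.4641 ≈ 12.9096.)

r = 12.91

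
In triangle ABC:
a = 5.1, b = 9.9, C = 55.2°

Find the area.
Two sides and the included angle (SAS): A = ½·a·b·sin(C) = ½·5.1·9.9·sin(55.2°)
sin(55.2°) ≈ 0.821149
A ≈ ½·50.49·0.821149 = 25.245·0.821149 ≈ 20.7299

Area = 20.73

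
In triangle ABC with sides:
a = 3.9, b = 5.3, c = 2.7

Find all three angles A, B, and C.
Law of cosines for each angle (a² = 15.21, b² = 28.09, c² = 7.29):
cos(A) = (b² + c² − a²)/(2bc) = (28.09 + 7.29 − 15.21)/(2·5.3·2.7) = 20.17/28.62 ≈ 0.704752  ⇒  A ≈ 45.1905°
cos(B) = (a² + c² − b²)/(2ac) = (15.21 + 7.29 − 28.09)/(2·3.9·2.7) = -5.59/21.06 ≈ -0.265432  ⇒  B ≈ 105.393°
cos(C) = (a² + b² − c²)/(2ab) = (15.21 + 28.09 − 7.29)/(2·3.9·5.3) = 36.01/41.34 ≈ 0.871069  ⇒  C ≈ 29.4169°
Check: A + B + C ≈ 180°

A = 45.19°, B = 105.4°, C = 29.42°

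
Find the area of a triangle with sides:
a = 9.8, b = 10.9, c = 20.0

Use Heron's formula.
s = (9.8 + 10.9 + 20.0)/2 = 40.7/2 = 20.35
s − a = 10.55, s − b = 9.45, s − c = 0.35
s(s−a)(s−b)(s−c) = 20.35·10.55·9.45·0.35 ≈ 710.095
Area = √710.095 ≈ 26.6476

Area = 26.65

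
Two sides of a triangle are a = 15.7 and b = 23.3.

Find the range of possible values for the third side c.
Triangle inequality: |a − b| < c < a + b
|a − b| = |15.7 − 23.3| = 7.6
a + b = 15.7 + 23.3 = 39

7.6 < c < 39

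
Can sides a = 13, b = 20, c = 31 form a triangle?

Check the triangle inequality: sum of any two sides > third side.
a + b vs c: 13 + 20 = 33 > 31  ✓
a + c vs b: 13 + 31 = 44 > 20  ✓
b + c vs a: 20 + 31 = 51 > 13  ✓

Yes, triangle inequality satisfied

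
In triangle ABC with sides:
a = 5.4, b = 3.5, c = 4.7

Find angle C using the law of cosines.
c² = a² + b² − 2ab·cos(C)  ⇒  cos(C) = (a² + b² − c²)/(2ab)
cos(C) = (5.4² + 3.5² − 4.7²)/(2·5.4·3.5) = (29.16 + 12.25 − 22.09)/37.8 = 19.32/37.8 ≈ 0.511111
C = arccos(0.511111) ≈ 59.2621°

C = 59.26°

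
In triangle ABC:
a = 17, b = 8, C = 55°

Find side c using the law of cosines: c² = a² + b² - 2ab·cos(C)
c² = 17² + 8² − 2·17·8·cos(55°)
cos(55°) ≈ 0.573576
c² ≈ 289 + 64 − 272·(0.573576) ≈ 353 − 156.013 ≈ 196.987
c ≈ √196.987 ≈ 14.0352

c = 14.04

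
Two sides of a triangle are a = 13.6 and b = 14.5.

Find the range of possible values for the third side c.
Triangle inequality: |a − b| < c < a + b
|a − b| = |13.6 − 14.5| = 0.9
a + b = 13.6 + 14.5 = 28.1

0.9 < c < 28.1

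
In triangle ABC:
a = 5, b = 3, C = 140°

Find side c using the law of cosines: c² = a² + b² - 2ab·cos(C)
c² = 5² + 3² − 2·5·3·cos(140°)
cos(140°) ≈ -0.766044
c² ≈ 25 + 9 − 30·(-0.766044) ≈ 34 + 22.9813 ≈ 56.9813
c ≈ √56.9813 ≈ 7.5486

c = 7.549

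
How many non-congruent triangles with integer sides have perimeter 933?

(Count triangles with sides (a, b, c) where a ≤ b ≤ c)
Let a ≤ b ≤ c with a + b + c = 933. The only binding inequality is a + b > c, i.e. 933 − c > c, so c < 933/2; and c ≥ 933/3 since c is the largest side.
So 311 ≤ c ≤ 466. For each c, b runs from ⌈(933 − c)/2⌉ up to c (then a = 933 − b − c satisfies 1 ≤ a ≤ b automatically), giving c − ⌈(933 − c)/2⌉ + 1 choices.
Summing over c: 1 + 2 + 4 + 5 + … + 232 + 233  (156 terms, c = 311, …, 466) = 18252
Check (closed form: nearest integer to p²/48 for even p, (p+3)²/48 for odd p): (933+3)²/48 = 936²/48 = 876096/48 ≈ 18252.00 → 18252

18252 triangles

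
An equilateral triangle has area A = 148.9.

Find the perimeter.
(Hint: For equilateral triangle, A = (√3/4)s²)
A = (√3/4)s²  ⇒  s² = 4A/√3 = 4·148.9/√3 = 595.6/1.73205 ≈ 343.87
s ≈ √343.87 ≈ 18.5437
Perimeter = 3s ≈ 3·18.5437 ≈ 55.6312

Perimeter = 55.63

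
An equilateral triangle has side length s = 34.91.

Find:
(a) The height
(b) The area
(a) The height splits the triangle into two 30-60-90 halves: h = s·√3/2 = 34.91·1.73205/2 ≈ 60.4659/2 ≈ 30.2329
(b) Area = (√3/4)·s² = (√3/4)·34.91² = (√3/4)·1218.7081 ≈ 0.433013·1218.7081 ≈ 527.716

Height = 30.23, Area = 527.7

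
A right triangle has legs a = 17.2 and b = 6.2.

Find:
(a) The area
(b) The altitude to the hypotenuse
(a) The legs are perpendicular, so Area = ½·a·b = ½·17.2·6.2 = ½·106.64 = 53.32
(b) Hypotenuse c = √(a² + b²) = √(295.84 + 38.44) = √334.28 ≈ 18.2833
    Area = ½·c·h_c  ⇒  h_c = 2·Area/c = 106.64/18.2833 ≈ 5.83264

Area = 53.32, h_c = 5.833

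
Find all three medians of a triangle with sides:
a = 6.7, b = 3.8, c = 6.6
Median formula: m_a = ½√(2b² + 2c² − a²) (and cyclically). a² = 44.89, b² = 14.44, c² = 43.56.
m_a = ½√(2·14.44 + 2·43.56 − 44.89) = ½√71.11 ≈ ½·8.43267 ≈ 4.21634
m_b = ½√(2·44.89 + 2·43.56 − 14.44) = ½√162.46 ≈ ½·12.746 ≈ 6.37299
m_c = ½√(2·44.89 + 2·14.44 − 43.56) = ½√75.1 ≈ ½·8.66603 ≈ 4.33301

m_a = 4.216, m_b = 6.373, m_c = 4.333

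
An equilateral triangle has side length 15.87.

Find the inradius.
r = Area/s with s the semi-perimeter.
Area = (√3/4)·15.87² = (√3/4)·251.8569 ≈ 0.433013·251.8569 ≈ 109.057
s = 3·15.87/2 = 23.805
r ≈ 109.057/23.805 ≈ 4.58127
(Equivalently r = side/(2√3) = 15.87/3.4641 ≈ 4.58127.)

r = 4.581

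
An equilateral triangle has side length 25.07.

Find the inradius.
r = Area/s with s the semi-perimeter.
Area = (√3/4)·25.07² = (√3/4)·628.5049 ≈ 0.433013·628.5049 ≈ 272.151
s = 3·25.07/2 = 37.605
r ≈ 272.151/37.605 ≈ 7.23709
(Equivalently r = side/(2√3) = 25.07/3.4641 ≈ 7.23709.)

r = 7.237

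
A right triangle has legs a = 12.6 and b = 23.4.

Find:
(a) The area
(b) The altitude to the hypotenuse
(a) The legs are perpendicular, so Area = ½·a·b = ½·12.6·23.4 = ½·294.84 = 147.42
(b) Hypotenuse c = √(a² + b²) = √(158.76 + 547.56) = √706.32 ≈ 26.5767
    Area = ½·c·h_c  ⇒  h_c = 2·Area/c = 294.84/26.5767 ≈ 11.0939

Area = 147.42, h_c = 11.09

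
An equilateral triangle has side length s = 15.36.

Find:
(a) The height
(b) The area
(a) The height splits the triangle into two 30-60-90 halves: h = s·√3/2 = 15.36·1.73205/2 ≈ 26.6043/2 ≈ 13.3022
(b) Area = (√3/4)·s² = (√3/4)·15.36² = (√3/4)·235.9296 ≈ 0.433013·235.9296 ≈ 102.161

Height = 13.3, Area = 102.2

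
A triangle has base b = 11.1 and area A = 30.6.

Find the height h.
A = ½·b·h  ⇒  h = 2A/b = 2·30.6/11.1 = 61.2/11.1 ≈ 5.51351

h = 5.514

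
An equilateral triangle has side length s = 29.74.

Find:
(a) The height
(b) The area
(a) The height splits the triangle into two 30-60-90 halves: h = s·√3/2 = 29.74·1.73205/2 ≈ 51.5112/2 ≈ 25.7556
(b) Area = (√3/4)·s² = (√3/4)·29.74² = (√3/4)·884.4676 ≈ 0.433013·884.4676 ≈ 382.986

Height = 25.76, Area = 383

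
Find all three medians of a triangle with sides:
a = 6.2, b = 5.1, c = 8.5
Median formula: m_a = ½√(2b² + 2c² − a²) (and cyclically). a² = 38.44, b² = 26.01, c² = 72.25.
m_a = ½√(2·26.01 + 2·72.25 − 38.44) = ½√158.08 ≈ ½·12.573 ≈ 6.28649
m_b = ½√(2·38.44 + 2·72.25 − 26.01) = ½√195.37 ≈ ½·13.9775 ≈ 6.98874
m_c = ½√(2·38.44 + 2·26.01 − 72.25) = ½√56.65 ≈ ½·7.52662 ≈ 3.76331

m_a = 6.286, m_b = 6.989, m_c = 3.763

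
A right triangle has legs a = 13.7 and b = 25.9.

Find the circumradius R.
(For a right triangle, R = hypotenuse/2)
Hypotenuse c = √(a² + b²) = √(187.69 + 670.81) = √858.5 ≈ 29.3002
R = c/2 ≈ 29.3002/2 ≈ 14.6501

R = 14.65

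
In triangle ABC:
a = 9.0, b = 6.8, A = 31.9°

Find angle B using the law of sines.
a/sin(A) = b/sin(B)  ⇒  sin(B) = b·sin(A)/a = 6.8·sin(31.9°)/9.0
sin(31.9°) ≈ 0.528438
sin(B) ≈ 6.8·0.528438/9.0 ≈ 3.59338/9.0 ≈ 0.399265
B = arcsin(0.399265) ≈ 23.5322°
(Since b ≤ a we need B ≤ A, so the obtuse alternative 180° − 23.5322° ≈ 156.468° is rejected.)

B = 23.53°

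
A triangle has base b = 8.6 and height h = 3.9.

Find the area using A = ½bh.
A = ½·b·h = ½·8.6·3.9 = ½·33.54 = 16.77

Area = 16.77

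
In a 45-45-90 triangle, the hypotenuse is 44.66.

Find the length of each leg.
In a 45-45-90 triangle hypotenuse = leg·√2, so leg = hypotenuse/√2.
Leg = 44.66/√2 ≈ 44.66/1.41421 ≈ 31.5794

Each leg = 31.58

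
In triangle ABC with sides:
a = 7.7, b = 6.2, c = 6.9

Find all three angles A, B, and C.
Law of cosines for each angle (a² = 59.29, b² = 38.44, c² = 47.61):
cos(A) = (b² + c² − a²)/(2bc) = (38.44 + 47.61 − 59.29)/(2·6.2·6.9) = 26.76/85.56 ≈ 0.312763  ⇒  A ≈ 71.7742°
cos(B) = (a² + c² − b²)/(2ac) = (59.29 + 47.61 − 38.44)/(2·7.7·6.9) = 68.46/106.26 ≈ 0.644269  ⇒  B ≈ 49.8891°
cos(C) = (a² + b² − c²)/(2ab) = (59.29 + 38.44 − 47.61)/(2·7.7·6.2) = 50.12/95.48 ≈ 0.524927  ⇒  C ≈ 58.3367°
Check: A + B + C ≈ 180°

A = 71.77°, B = 49.89°, C = 58.34°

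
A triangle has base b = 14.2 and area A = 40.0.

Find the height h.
A = ½·b·h  ⇒  h = 2A/b = 2·40.0/14.2 = 80/14.2 ≈ 5.6338

h = 5.634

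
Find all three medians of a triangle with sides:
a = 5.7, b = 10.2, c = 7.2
Median formula: m_a = ½√(2b² + 2c² − a²) (and cyclically). a² = 32.49, b² = 104.04, c² = 51.84.
m_a = ½√(2·104.04 + 2·51.84 − 32.49) = ½√279.27 ≈ ½·16.7114 ≈ 8.35569
m_b = ½√(2·32.49 + 2·51.84 − 104.04) = ½√64.62 ≈ ½·8.03866 ≈ 4.01933
m_c = ½√(2·32.49 + 2·104.04 − 51.84) = ½√221.22 ≈ ½·14.8735 ≈ 7.43673

m_a = 8.356, m_b = 4.019, m_c = 7.437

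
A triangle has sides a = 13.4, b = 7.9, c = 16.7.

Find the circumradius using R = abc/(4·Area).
First find the area with Heron's formula.
s = (13.4 + 7.9 + 16.7)/2 = 19
Area = √(s(s−a)(s−b)(s−c)) = √(19·5.6·11.1·2.3) ≈ √2716.39 ≈ 52.119
abc = 13.4·7.9·16.7 = 1767.862
R = abc/(4·Area) ≈ 1767.862/(4·52.119) = 1767.862/208.476 ≈ 8.47993

R = 8.48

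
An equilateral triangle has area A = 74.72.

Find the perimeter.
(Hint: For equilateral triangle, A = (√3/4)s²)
A = (√3/4)s²  ⇒  s² = 4A/√3 = 4·74.72/√3 = 298.88/1.73205 ≈ 172.558
s ≈ √172.558 ≈ 13.1362
Perimeter = 3s ≈ 3·13.1362 ≈ 39.4085

Perimeter = 39.41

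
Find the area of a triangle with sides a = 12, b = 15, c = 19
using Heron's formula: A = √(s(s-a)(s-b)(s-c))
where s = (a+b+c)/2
s = (12 + 15 + 19)/2 = 46/2 = 23
s − a = 11, s − b = 8, s − c = 4
s(s−a)(s−b)(s−c) = 23·11·8·4 = 8096
Area = √8096 ≈ 89.9778

s = 23.0, Area = 89.98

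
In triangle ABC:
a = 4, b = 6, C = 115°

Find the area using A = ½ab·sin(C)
A = ½·a·b·sin(C) = ½·4·6·sin(115°)
sin(115°) ≈ 0.906308
A ≈ ½·24·0.906308 = 12·0.906308 ≈ 10.8757

Area = 10.88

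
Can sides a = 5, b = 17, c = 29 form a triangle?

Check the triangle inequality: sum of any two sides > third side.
a + b vs c: 5 + 17 = 22 ≤ 29  ✗
a + c vs b: 5 + 29 = 34 > 17  ✓
b + c vs a: 17 + 29 = 46 > 5  ✓

No: 5 + 17 = 22 is not > 29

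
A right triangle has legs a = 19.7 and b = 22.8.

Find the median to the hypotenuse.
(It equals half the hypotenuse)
Hypotenuse c = √(a² + b²) = √(388.09 + 519.84) = √907.93 ≈ 30.1319
Median to hypotenuse = c/2 ≈ 30.1319/2 ≈ 15.0659

Median = 15.07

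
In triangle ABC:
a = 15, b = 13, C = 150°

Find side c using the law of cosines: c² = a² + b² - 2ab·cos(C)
c² = 15² + 13² − 2·15·13·cos(150°)
cos(150°) ≈ -0.866025
c² ≈ 225 + 169 − 390·(-0.866025) ≈ 394 + 337.75 ≈ 731.75
c ≈ √731.75 ≈ 27.0509

c = 27.05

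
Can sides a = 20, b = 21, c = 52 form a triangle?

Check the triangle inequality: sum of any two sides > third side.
a + b vs c: 20 + 21 = 41 ≤ 52  ✗
a + c vs b: 20 + 52 = 72 > 21  ✓
b + c vs a: 21 + 52 = 73 > 20  ✓

No: 20 + 21 = 41 is not > 52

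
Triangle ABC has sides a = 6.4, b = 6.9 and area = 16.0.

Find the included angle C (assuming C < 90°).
Area = ½·a·b·sin(C)  ⇒  sin(C) = 2·Area/(a·b) = 2·16.0/(6.4·6.9) = 32/44.16 ≈ 0.724638
C = arcsin(0.724638) ≈ 46.4387° (taking the acute solution since C < 90°)

C = 46.44°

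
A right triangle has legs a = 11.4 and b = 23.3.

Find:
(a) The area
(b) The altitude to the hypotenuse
(a) The legs are perpendicular, so Area = ½·a·b = ½·11.4·23.3 = ½·265.62 = 132.81
(b) Hypotenuse c = √(a² + b²) = √(129.96 + 542.89) = √672.85 ≈ 25.9394
    Area = ½·c·h_c  ⇒  h_c = 2·Area/c = 265.62/25.9394 ≈ 10.24

Area = 132.81, h_c = 10.24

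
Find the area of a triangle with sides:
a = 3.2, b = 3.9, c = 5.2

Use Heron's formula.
s = (3.2 + 3.9 + 5.2)/2 = 12.3/2 = 6.15
s − a = 2.95, s − b = 2.25, s − c = 0.95
s(s−a)(s−b)(s−c) = 6.15·2.95·2.25·0.95 ≈ 38.7796
Area = √38.7796 ≈ 6.22733

Area = 6.227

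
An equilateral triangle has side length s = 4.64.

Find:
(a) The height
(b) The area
(a) The height splits the triangle into two 30-60-90 halves: h = s·√3/2 = 4.64·1.73205/2 ≈ 8.03672/2 ≈ 4.01836
(b) Area = (√3/4)·s² = (√3/4)·4.64² = (√3/4)·21.5296 ≈ 0.433013·21.5296 ≈ 9.32259

Height = 4.018, Area = 9.323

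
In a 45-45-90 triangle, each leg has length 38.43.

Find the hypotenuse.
In a 45-45-90 triangle the sides are in ratio 1 : 1 : √2, so hypotenuse = leg·√2.
Hypotenuse = 38.43·√2 ≈ 38.43·1.41421 ≈ 54.3482

Hypotenuse = 38.43√2 = 54.35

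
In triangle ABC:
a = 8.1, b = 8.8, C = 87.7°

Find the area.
Two sides and the included angle (SAS): A = ½·a·b·sin(C) = ½·8.1·8.8·sin(87.7°)
sin(87.7°) ≈ 0.999194
A ≈ ½·71.28·0.999194 = 35.64·0.999194 ≈ 35.6113

Area = 35.61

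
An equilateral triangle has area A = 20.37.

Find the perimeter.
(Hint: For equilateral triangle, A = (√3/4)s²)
A = (√3/4)s²  ⇒  s² = 4A/√3 = 4·20.37/√3 = 81.48/1.73205 ≈ 47.0425
s ≈ √47.0425 ≈ 6.85875
Perimeter = 3s ≈ 3·6.85875 ≈ 20.5763

Perimeter = 20.58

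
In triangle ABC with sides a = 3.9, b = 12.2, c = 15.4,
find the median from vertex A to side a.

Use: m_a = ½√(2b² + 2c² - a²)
m_a = ½√(2·12.2² + 2·15.4² − 3.9²) = ½√(2·148.84 + 2·237.16 − 15.21) = ½√(297.68 + 474.32 − 15.21) = ½√756.79
√756.79 ≈ 27.5098, so m_a ≈ 13.7549

m_a = 13.75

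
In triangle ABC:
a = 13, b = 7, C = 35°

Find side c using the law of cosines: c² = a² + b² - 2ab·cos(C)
c² = 13² + 7² − 2·13·7·cos(35°)
cos(35°) ≈ 0.819152
c² ≈ 169 + 49 − 182·(0.819152) ≈ 218 − 149.086 ≈ 68.9143
c ≈ √68.9143 ≈ 8.30147

c = 8.301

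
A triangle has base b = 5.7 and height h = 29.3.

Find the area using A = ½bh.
A = ½·b·h = ½·5.7·29.3 = ½·167.01 = 83.505

Area = 83.505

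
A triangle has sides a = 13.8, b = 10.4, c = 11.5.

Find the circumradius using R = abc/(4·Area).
First find the area with Heron's formula.
s = (13.8 + 10.4 + 11.5)/2 = 17.85
Area = √(s(s−a)(s−b)(s−c)) = √(17.85·4.05·7.45·6.35) ≈ √3419.98 ≈ 58.4806
abc = 13.8·10.4·11.5 = 1650.48
R = abc/(4·Area) ≈ 1650.48/(4·58.4806) = 1650.48/233.922 ≈ 7.05568

R = 7.056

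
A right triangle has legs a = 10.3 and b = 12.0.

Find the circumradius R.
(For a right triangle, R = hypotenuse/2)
Hypotenuse c = √(a² + b²) = √(106.09 + 144) = √250.09 ≈ 15.8142
R = c/2 ≈ 15.8142/2 ≈ 7.90712

R = 7.907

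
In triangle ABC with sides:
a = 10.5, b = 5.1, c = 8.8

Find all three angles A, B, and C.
Law of cosines for each angle (a² = 110.25, b² = 26.01, c² = 77.44):
cos(A) = (b² + c² − a²)/(2bc) = (26.01 + 77.44 − 110.25)/(2·5.1·8.8) = -6.8/89.76 ≈ -0.0757576  ⇒  A ≈ 94.3448°
cos(B) = (a² + c² − b²)/(2ac) = (110.25 + 77.44 − 26.01)/(2·10.5·8.8) = 161.68/184.8 ≈ 0.874892  ⇒  B ≈ 28.9678°
cos(C) = (a² + b² − c²)/(2ab) = (110.25 + 26.01 − 77.44)/(2·10.5·5.1) = 58.82/107.1 ≈ 0.549206  ⇒  C ≈ 56.6874°
Check: A + B + C ≈ 180°

A = 94.34°, B = 28.97°, C = 56.69°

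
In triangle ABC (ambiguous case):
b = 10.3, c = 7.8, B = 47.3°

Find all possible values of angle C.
b/sin(B) = c/sin(C)  ⇒  sin(C) = c·sin(B)/b = 7.8·sin(47.3°)/10.3
sin(47.3°) ≈ 0.734915
sin(C) ≈ 7.8·0.734915/10.3 ≈ 5.73233/10.3 ≈ 0.556537
Candidate 1: C₁ = arcsin(0.556537) ≈ 33.8167°  →  A = 180° − 47.3° − 33.8167° ≈ 98.8833° > 0, valid
Candidate 2: C₂ = 180° − C₁ ≈ 146.183°  →  A = 180° − 47.3° − 146.183° ≈ -13.4833° ≤ 0, not a valid triangle

C = 33.82° (one solution)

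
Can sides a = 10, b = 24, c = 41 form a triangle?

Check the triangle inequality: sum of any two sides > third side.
a + b vs c: 10 + 24 = 34 ≤ 41  ✗
a + c vs b: 10 + 41 = 51 > 24  ✓
b + c vs a: 24 + 41 = 65 > 10  ✓

No: 10 + 24 = 34 is not > 41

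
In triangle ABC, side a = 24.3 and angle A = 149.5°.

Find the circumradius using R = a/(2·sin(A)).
R = a/(2·sin(A)) = 24.3/(2·sin(149.5°))
sin(149.5°) ≈ 0.507538
R ≈ 24.3/(2·0.507538) = 24.3/1.01508 ≈ 23.9391

R = 23.94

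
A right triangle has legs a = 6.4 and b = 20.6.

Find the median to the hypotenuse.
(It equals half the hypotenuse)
Hypotenuse c = √(a² + b²) = √(40.96 + 424.36) = √465.32 ≈ 21.5713
Median to hypotenuse = c/2 ≈ 21.5713/2 ≈ 10.7856

Median = 10.79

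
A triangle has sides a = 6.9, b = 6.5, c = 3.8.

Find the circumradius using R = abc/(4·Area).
First find the area with Heron's formula.
s = (6.9 + 6.5 + 3.8)/2 = 8.6
Area = √(s(s−a)(s−b)(s−c)) = √(8.6·1.7·2.1·4.8) ≈ √147.37 ≈ 12.1396
abc = 6.9·6.5·3.8 = 170.43
R = abc/(4·Area) ≈ 170.43/(4·12.1396) = 170.43/48.5584 ≈ 3.5098

R = 3.51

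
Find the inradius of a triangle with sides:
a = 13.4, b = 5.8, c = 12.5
r = Area/s where s is the semi-perimeter.
s = (13.4 + 5.8 + 12.5)/2 = 31.7/2 = 15.85
Area = √(s(s−a)(s−b)(s−c)) = √(15.85·2.45·10.05·3.35) ≈ √1307.39 ≈ 36.1579
r ≈ 36.1579/15.85 ≈ 2.28126

r = 2.281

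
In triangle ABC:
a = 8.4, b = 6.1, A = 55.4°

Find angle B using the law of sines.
a/sin(A) = b/sin(B)  ⇒  sin(B) = b·sin(A)/a = 6.1·sin(55.4°)/8.4
sin(55.4°) ≈ 0.823136
sin(B) ≈ 6.1·0.823136/8.4 ≈ 5.02113/8.4 ≈ 0.597754
B = arcsin(0.597754) ≈ 36.7092°
(Since b ≤ a we need B ≤ A, so the obtuse alternative 180° − 36.7092° ≈ 143.291° is rejected.)

B = 36.71°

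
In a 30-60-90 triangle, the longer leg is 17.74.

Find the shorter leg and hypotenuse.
In a 30-60-90 triangle the sides are in ratio 1 : √3 : 2, so short leg = long leg/√3 and hypotenuse = 2·(short leg).
Short leg = 17.74/√3 ≈ 17.74/1.73205 ≈ 10.2422
Hypotenuse = 2·10.2422 ≈ 20.4844

Short leg = 10.24, Hypotenuse = 20.48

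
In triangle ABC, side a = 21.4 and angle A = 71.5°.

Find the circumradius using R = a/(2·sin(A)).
R = a/(2·sin(A)) = 21.4/(2·sin(71.5°))
sin(71.5°) ≈ 0.948324
R ≈ 21.4/(2·0.948324) = 21.4/1.89665 ≈ 11.2831

R = 11.28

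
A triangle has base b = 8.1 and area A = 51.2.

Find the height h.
A = ½·b·h  ⇒  h = 2A/b = 2·51.2/8.1 = 102.4/8.1 ≈ 12.642

h = 12.64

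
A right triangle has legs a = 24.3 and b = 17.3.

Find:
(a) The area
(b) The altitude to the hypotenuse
(a) The legs are perpendicular, so Area = ½·a·b = ½·24.3·17.3 = ½·420.39 = 210.195
(b) Hypotenuse c = √(a² + b²) = √(590.49 + 299.29) = √889.78 ≈ 29.8292
    Area = ½·c·h_c  ⇒  h_c = 2·Area/c = 420.39/29.8292 ≈ 14.0932

Area = 210.195, h_c = 14.09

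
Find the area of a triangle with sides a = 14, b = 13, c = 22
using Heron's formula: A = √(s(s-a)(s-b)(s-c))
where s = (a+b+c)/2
s = (14 + 13 + 22)/2 = 49/2 = 24.5
s − a = 10.5, s − b = 11.5, s − c = 2.5
s(s−a)(s−b)(s−c) = 24.5·10.5·11.5·2.5 = 7395.9375
Area = √7395.9375 ≈ 85.9996

s = 24.5, Area = 86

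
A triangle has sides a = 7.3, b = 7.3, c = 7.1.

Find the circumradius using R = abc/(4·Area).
First find the area with Heron's formula.
s = (7.3 + 7.3 + 7.1)/2 = 10.85
Area = √(s(s−a)(s−b)(s−c)) = √(10.85·3.55·3.55·3.75) ≈ √512.764 ≈ 22.6443
abc = 7.3·7.3·7.1 = 378.359
R = abc/(4·Area) ≈ 378.359/(4·22.6443) = 378.359/90.5772 ≈ 4.1772

R = 4.177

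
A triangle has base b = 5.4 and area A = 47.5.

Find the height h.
A = ½·b·h  ⇒  h = 2A/b = 2·47.5/5.4 = 95/5.4 ≈ 17.5926

h = 17.59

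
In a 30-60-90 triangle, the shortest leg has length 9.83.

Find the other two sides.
In a 30-60-90 triangle the sides are in ratio 1 : √3 : 2 (short leg : long leg : hypotenuse).
Long leg = 9.83·√3 ≈ 9.83·1.73205 ≈ 17.0261
Hypotenuse = 2·9.83 = 19.66

Long leg = 9.83√3 = 17.03, Hypotenuse = 19.66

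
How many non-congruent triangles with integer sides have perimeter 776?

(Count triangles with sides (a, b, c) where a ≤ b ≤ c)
Let a ≤ b ≤ c with a + b + c = 776. The only binding inequality is a + b > c, i.e. 776 − c > c, so c < 776/2; and c ≥ 776/3 since c is the largest side.
So 259 ≤ c ≤ 387. For each c, b runs from ⌈(776 − c)/2⌉ up to c (then a = 776 − b − c satisfies 1 ≤ a ≤ b automatically), giving c − ⌈(776 − c)/2⌉ + 1 choices.
Summing over c: 1 + 3 + 4 + 6 + … + 192 + 193  (129 terms, c = 259, …, 387) = 12545
Check (closed form: nearest integer to p²/48 for even p, (p+3)²/48 for odd p): 776²/48 = 602176/48 ≈ 12545.33 → 12545

12545 triangles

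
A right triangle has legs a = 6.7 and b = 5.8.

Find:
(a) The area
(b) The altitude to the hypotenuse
(a) The legs are perpendicular, so Area = ½·a·b = ½·6.7·5.8 = ½·38.86 = 19.43
(b) Hypotenuse c = √(a² + b²) = √(44.89 + 33.64) = √78.53 ≈ 8.86172
    Area = ½·c·h_c  ⇒  h_c = 2·Area/c = 38.86/8.86172 ≈ 4.38516

Area = 19.43, h_c = 4.385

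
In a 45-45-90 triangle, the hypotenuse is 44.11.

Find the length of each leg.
In a 45-45-90 triangle hypotenuse = leg·√2, so leg = hypotenuse/√2.
Leg = 44.11/√2 ≈ 44.11/1.41421 ≈ 31.1905

Each leg = 31.19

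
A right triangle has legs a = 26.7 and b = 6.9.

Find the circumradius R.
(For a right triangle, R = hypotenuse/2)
Hypotenuse c = √(a² + b²) = √(712.89 + 47.61) = √760.5 ≈ 27.5772
R = c/2 ≈ 27.5772/2 ≈ 13.7886

R = 13.79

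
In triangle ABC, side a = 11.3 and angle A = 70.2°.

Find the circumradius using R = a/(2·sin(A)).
R = a/(2·sin(A)) = 11.3/(2·sin(70.2°))
sin(70.2°) ≈ 0.940881
R ≈ 11.3/(2·0.940881) = 11.3/1.88176 ≈ 6.00501

R = 6.005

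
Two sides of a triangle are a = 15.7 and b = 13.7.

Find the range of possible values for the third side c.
Triangle inequality: |a − b| < c < a + b
|a − b| = |15.7 − 13.7| = 2
a + b = 15.7 + 13.7 = 29.4

2 < c < 29.4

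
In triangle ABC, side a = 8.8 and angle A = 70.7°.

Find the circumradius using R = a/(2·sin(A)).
R = a/(2·sin(A)) = 8.8/(2·sin(70.7°))
sin(70.7°) ≈ 0.943801
R ≈ 8.8/(2·0.943801) = 8.8/1.8876 ≈ 4.662

R = 4.662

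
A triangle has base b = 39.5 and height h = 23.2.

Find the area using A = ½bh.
A = ½·b·h = ½·39.5·23.2 = ½·916.4 = 458.2

Area = 458.2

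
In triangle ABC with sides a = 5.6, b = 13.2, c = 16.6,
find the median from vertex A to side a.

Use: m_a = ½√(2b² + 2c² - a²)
m_a = ½√(2·13.2² + 2·16.6² − 5.6²) = ½√(2·174.24 + 2·275.56 − 31.36) = ½√(348.48 + 551.12 − 31.36) = ½√868.24
√868.24 ≈ 29.4659, so m_a ≈ 14.733

m_a = 14.73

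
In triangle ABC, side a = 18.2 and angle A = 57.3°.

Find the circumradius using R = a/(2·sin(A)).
R = a/(2·sin(A)) = 18.2/(2·sin(57.3°))
sin(57.3°) ≈ 0.841511
R ≈ 18.2/(2·0.841511) = 18.2/1.68302 ≈ 10.8139

R = 10.81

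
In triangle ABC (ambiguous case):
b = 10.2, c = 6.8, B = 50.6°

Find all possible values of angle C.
b/sin(B) = c/sin(C)  ⇒  sin(C) = c·sin(B)/b = 6.8·sin(50.6°)/10.2
sin(50.6°) ≈ 0.772734
sin(C) ≈ 6.8·0.772734/10.2 ≈ 5.25459/10.2 ≈ 0.515156
Candidate 1: C₁ = arcsin(0.515156) ≈ 31.0079°  →  A = 180° − 50.6° − 31.0079° ≈ 98.3921° > 0, valid
Candidate 2: C₂ = 180° − C₁ ≈ 148.992°  →  A = 180° − 50.6° − 148.992° ≈ -19.5921° ≤ 0, not a valid triangle

C = 31.01° (one solution)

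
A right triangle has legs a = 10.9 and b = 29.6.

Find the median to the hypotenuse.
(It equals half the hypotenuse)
Hypotenuse c = √(a² + b²) = √(118.81 + 876.16) = √994.97 ≈ 31.5431
Median to hypotenuse = c/2 ≈ 31.5431/2 ≈ 15.7716

Median = 15.77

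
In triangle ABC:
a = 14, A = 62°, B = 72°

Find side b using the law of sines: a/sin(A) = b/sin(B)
a/sin(A) = b/sin(B)  ⇒  b = a·sin(B)/sin(A) = 14·sin(72°)/sin(62°)
sin(72°) ≈ 0.951057, sin(62°) ≈ 0.882948
b ≈ 14·0.951057/0.882948 ≈ 13.3148/0.882948 ≈ 15.0799

b = 15.08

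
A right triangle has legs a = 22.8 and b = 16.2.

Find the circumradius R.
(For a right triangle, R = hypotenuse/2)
Hypotenuse c = √(a² + b²) = √(519.84 + 262.44) = √782.28 ≈ 27.9693
R = c/2 ≈ 27.9693/2 ≈ 13.9846

R = 13.98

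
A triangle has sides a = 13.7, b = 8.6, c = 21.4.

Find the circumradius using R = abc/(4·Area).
First find the area with Heron's formula.
s = (13.7 + 8.6 + 21.4)/2 = 21.85
Area = √(s(s−a)(s−b)(s−c)) = √(21.85·8.15·13.25·0.45) ≈ √1061.79 ≈ 32.5851
abc = 13.7·8.6·21.4 = 2521.348
R = abc/(4·Area) ≈ 2521.348/(4·32.5851) = 2521.348/130.34 ≈ 19.3443

R = 19.34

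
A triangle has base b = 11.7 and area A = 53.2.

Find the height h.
A = ½·b·h  ⇒  h = 2A/b = 2·53.2/11.7 = 106.4/11.7 ≈ 9.09402

h = 9.094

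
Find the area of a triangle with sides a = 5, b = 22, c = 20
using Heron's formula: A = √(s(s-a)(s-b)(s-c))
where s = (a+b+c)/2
s = (5 + 22 + 20)/2 = 47/2 = 23.5
s − a = 18.5, s − b = 1.5, s − c = 3.5
s(s−a)(s−b)(s−c) = 23.5·18.5·1.5·3.5 = 2282.4375
Area = √2282.4375 ≈ 47.7749

s = 23.5, Area = 47.77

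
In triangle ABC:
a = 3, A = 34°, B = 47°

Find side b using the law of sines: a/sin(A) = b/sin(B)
a/sin(A) = b/sin(B)  ⇒  b = a·sin(B)/sin(A) = 3·sin(47°)/sin(34°)
sin(47°) ≈ 0.731354, sin(34°) ≈ 0.559193
b ≈ 3·0.731354/0.559193 ≈ 2.19406/0.559193 ≈ 3.92362

b = 3.924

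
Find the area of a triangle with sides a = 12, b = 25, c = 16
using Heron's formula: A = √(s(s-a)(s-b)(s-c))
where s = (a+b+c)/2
s = (12 + 25 + 16)/2 = 53/2 = 26.5
s − a = 14.5, s − b = 1.5, s − c = 10.5
s(s−a)(s−b)(s−c) = 26.5·14.5·1.5·10.5 = 6051.9375
Area = √6051.9375 ≈ 77.7942

s = 26.5, Area = 77.79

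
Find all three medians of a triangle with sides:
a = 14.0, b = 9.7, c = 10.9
Median formula: m_a = ½√(2b² + 2c² − a²) (and cyclically). a² = 196, b² = 94.09, c² = 118.81.
m_a = ½√(2·94.09 + 2·118.81 − 196) = ½√229.8 ≈ ½·15.1592 ≈ 7.57958
m_b = ½√(2·196 + 2·118.81 − 94.09) = ½√535.53 ≈ ½·23.1415 ≈ 11.5708
m_c = ½√(2·196 + 2·94.09 − 118.81) = ½√461.37 ≈ ½·21.4795 ≈ 10.7398

m_a = 7.58, m_b = 11.57, m_c = 10.74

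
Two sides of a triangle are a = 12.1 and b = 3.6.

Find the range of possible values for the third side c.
Triangle inequality: |a − b| < c < a + b
|a − b| = |12.1 − 3.6| = 8.5
a + b = 12.1 + 3.6 = 15.7

8.5 < c < 15.7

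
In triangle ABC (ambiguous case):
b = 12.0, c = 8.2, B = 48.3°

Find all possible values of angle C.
b/sin(B) = c/sin(C)  ⇒  sin(C) = c·sin(B)/b = 8.2·sin(48.3°)/12.0
sin(48.3°) ≈ 0.746638
sin(C) ≈ 8.2·0.746638/12.0 ≈ 6.12243/12.0 ≈ 0.510203
Candidate 1: C₁ = arcsin(0.510203) ≈ 30.6773°  →  A = 180° − 48.3° − 30.6773° ≈ 101.023° > 0, valid
Candidate 2: C₂ = 180° − C₁ ≈ 149.323°  →  A = 180° − 48.3° − 149.323° ≈ -17.6227° ≤ 0, not a valid triangle

C = 30.68° (one solution)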